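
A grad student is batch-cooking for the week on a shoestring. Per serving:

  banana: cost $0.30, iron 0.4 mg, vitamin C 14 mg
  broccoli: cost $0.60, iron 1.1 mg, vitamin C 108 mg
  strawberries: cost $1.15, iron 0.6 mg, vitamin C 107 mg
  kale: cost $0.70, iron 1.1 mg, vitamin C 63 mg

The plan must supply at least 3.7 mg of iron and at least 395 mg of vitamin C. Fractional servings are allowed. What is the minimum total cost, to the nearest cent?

$2.19

banana only: max(3.7/0.4, 395/14) = 28.21 servings → $8.46.
broccoli only: max(3.7/1.1, 395/108) = 3.657 servings → $2.19.
strawberries only: max(3.7/0.6, 395/107) = 6.167 servings → $7.09.
kale only: max(3.7/1.1, 395/63) = 6.27 servings → $4.39.
banana + broccoli with both targets exact would need a negative amount; discard.
banana + strawberries with both tight: 4.619 servings and 3.087 servings → $4.94.
banana + kale: the both-tight solution has a negative serving — not a feasible corner.
broccoli + strawberries with both tight: 3.004 servings and 0.6597 servings → $2.56.
broccoli + kale with both targets exact would need a negative amount; discard.
strawberries + kale with both tight: 2.521 servings and 1.989 servings → $4.29.
The minimum over all feasible corners is $2.19.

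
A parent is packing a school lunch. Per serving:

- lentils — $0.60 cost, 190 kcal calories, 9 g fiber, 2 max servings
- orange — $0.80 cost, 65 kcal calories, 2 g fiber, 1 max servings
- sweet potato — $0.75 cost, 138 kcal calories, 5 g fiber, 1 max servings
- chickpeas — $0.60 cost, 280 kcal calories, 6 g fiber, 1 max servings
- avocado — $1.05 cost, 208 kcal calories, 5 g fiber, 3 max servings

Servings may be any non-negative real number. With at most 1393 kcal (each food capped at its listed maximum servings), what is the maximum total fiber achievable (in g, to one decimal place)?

44.0 g

Fiber per kcal: lentils 0.04737, sweet potato 0.03623, orange 0.03077, avocado 0.02404, chickpeas 0.02143.
Take 2 servings of lentils: uses 380 kcal, +18.0 g fiber (running total 18.0 g).
Take 1 serving of sweet potato: uses 138 kcal, +5.0 g fiber (running total 23.0 g).
Take 1 serving of orange: uses 65 kcal, +2.0 g fiber (running total 25.0 g).
Take 3 servings of avocado: uses 624 kcal, +15.0 g fiber (running total 40.0 g).
Take 0.6643 servings of chickpeas: uses 186 kcal, +4.0 g fiber (running total 44.0 g).
Filling greedily by fiber-per-kcal is optimal for one linear limit, giving 44.0 g.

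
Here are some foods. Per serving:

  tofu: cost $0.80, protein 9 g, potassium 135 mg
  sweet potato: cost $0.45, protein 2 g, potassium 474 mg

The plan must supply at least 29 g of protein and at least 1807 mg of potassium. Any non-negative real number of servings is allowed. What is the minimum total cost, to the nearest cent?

$3.42

Compare the cost at each extreme point of the feasible region.
tofu only: max(29/9, 1807/135) = 13.39 servings → $10.71.
sweet potato only: max(29/2, 1807/474) = 14.5 servings → $6.53.
tofu + sweet potato with both tight: 2.536 servings and 3.09 servings → $3.42.
So the least-cost plan costs $3.42.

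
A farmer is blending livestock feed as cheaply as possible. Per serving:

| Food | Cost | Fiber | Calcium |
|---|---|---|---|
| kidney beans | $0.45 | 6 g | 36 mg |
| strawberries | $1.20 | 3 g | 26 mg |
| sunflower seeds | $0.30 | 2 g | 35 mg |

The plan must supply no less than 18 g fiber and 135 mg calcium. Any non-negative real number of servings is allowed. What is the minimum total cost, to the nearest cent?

$1.53

Minimising a linear cost over {fiber ≥ 18, calcium ≥ 135, servings ≥ 0} — the optimum is at a vertex, using one or two foods.
kidney beans only: max(18/6, 135/36) = 3.75 servings → $1.69.
strawberries only: max(18/3, 135/26) = 6 servings → $7.20.
sunflower seeds only: max(18/2, 135/35) = 9 servings → $2.70.
kidney beans + strawberries with both tight: 1.312 servings and 3.375 servings → $4.64.
kidney beans + sunflower seeds with both tight: 2.609 servings and 1.174 servings → $1.53.
strawberries + sunflower seeds: intersection lies outside the first quadrant.
So the least-cost plan costs $1.53.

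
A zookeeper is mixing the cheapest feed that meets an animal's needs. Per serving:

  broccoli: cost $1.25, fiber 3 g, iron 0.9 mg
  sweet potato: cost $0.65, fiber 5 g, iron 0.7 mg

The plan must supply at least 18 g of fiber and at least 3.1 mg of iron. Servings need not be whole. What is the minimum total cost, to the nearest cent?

$2.88

With two linear requirements the optimum uses one or two foods; enumerate the corners.
broccoli only: max(18/3, 3.1/0.9) = 6 servings → $7.50.
sweet potato only: max(18/5, 3.1/0.7) = 4.429 servings → $2.88.
broccoli + sweet potato with both tight: 1.208 servings and 2.875 servings → $3.38.
The minimum over all feasible corners is $2.88.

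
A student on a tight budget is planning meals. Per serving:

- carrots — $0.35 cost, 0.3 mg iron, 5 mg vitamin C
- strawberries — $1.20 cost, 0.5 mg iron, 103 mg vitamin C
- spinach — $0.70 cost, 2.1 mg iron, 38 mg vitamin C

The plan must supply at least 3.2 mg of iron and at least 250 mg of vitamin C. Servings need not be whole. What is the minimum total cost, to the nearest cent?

$3.18

The cheapest plan sits at a corner of the feasible region — with two constraints it uses at most two foods.
carrots only: max(3.2/0.3, 250/5) = 50 servings → $17.50.
strawberries only: max(3.2/0.5, 250/103) = 6.4 servings → $7.68.
spinach only: max(3.2/2.1, 250/38) = 6.579 servings → $4.61.
carrots + strawberries with both tight: 7.204 servings and 2.077 servings → $5.01.
carrots + spinach: intersection lies outside the first quadrant.
strawberries + spinach with both tight: 2.045 servings and 1.037 servings → $3.18.
So the least-cost plan costs $3.18.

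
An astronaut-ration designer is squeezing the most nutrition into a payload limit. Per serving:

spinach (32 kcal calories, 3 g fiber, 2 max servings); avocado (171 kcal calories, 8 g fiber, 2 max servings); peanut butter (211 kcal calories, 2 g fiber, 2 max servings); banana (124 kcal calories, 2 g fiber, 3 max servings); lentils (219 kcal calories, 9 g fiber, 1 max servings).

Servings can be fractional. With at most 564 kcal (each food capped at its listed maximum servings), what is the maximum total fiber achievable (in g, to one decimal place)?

Fiber per kcal: spinach 0.09375, avocado 0.04678, lentils 0.0411, banana 0.01613, peanut butter 0.009479.
Take 2 servings of spinach: uses 64 kcal, +6.0 g fiber (running total 6.0 g).
Take 2 servings of avocado: uses 342 kcal, +16.0 g fiber (running total 22.0 g).
Take 0.7215 servings of lentils: uses 158 kcal, +6.5 g fiber (running total 28.5 g).
Greedy by best ratio exhausts the calories allowance optimally: 28.5 g.

28.5 g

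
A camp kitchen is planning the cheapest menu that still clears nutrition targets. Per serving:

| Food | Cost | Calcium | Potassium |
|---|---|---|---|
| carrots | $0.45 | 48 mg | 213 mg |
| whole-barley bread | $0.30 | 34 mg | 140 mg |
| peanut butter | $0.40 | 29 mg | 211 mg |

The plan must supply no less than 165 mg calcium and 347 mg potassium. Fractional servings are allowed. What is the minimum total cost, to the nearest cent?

$1.46

An LP optimum is at a vertex; with two nutrient constraints at most two foods are used. Check each candidate.
carrots only: max(165/48, 347/213) = 3.438 servings → $1.55.
whole-barley bread only: max(165/34, 347/140) = 4.853 servings → $1.46.
peanut butter only: max(165/29, 347/211) = 5.69 servings → $2.28.
carrots + whole-barley bread: the both-tight solution has a negative serving — not a feasible corner.
carrots + peanut butter with both targets exact would need a negative amount; discard.
whole-barley bread + peanut butter: the both-tight solution has a negative serving — not a feasible corner.
Cheapest feasible corner: $1.46.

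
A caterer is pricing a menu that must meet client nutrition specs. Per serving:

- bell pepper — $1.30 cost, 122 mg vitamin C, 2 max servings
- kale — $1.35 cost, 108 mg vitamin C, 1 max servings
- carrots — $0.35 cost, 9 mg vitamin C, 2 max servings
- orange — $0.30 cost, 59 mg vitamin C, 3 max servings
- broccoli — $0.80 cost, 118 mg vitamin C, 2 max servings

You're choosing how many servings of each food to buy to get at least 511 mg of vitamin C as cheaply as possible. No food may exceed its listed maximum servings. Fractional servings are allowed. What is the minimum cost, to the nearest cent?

Cost per mg of vitamin C: orange $0.0051, broccoli $0.0068, bell pepper $0.0107, kale $0.0125, carrots $0.0389.
Take 3 servings of orange: +177.0 mg vitamin C for $0.90 (total $0.90, still need 334.0 mg).
Take 2 servings of broccoli: +236.0 mg vitamin C for $1.60 (total $2.50, still need 98.0 mg).
Take 0.8033 servings of bell pepper: +98.0 mg vitamin C for $1.04 (total $3.54, still need 0.0 mg).
Filling from the cheapest source first is optimal under one linear minimum: $3.54.

$3.54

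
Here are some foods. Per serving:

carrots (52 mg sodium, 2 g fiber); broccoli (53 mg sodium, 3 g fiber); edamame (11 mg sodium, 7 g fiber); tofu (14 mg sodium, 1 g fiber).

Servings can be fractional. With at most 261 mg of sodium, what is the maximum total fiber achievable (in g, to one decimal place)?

166.1 g

Fiber per mg sodium: edamame 0.6364, tofu 0.07143, broccoli 0.0566, carrots 0.03846.
With no serving limits, spend the whole sodium allowance on edamame: 261 mg / 11 mg × 7 g = 166.1 g.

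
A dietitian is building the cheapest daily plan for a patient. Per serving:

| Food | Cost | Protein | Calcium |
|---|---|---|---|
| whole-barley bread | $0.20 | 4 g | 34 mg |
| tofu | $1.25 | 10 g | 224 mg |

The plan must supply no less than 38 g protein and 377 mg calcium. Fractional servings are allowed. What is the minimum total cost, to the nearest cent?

$2.19

With two linear requirements the optimum uses one or two foods; enumerate the corners.
whole-barley bread only: max(38/4, 377/34) = 11.09 servings → $2.22.
tofu only: max(38/10, 377/224) = 3.8 servings → $4.75.
whole-barley bread + tofu with both tight: 8.529 servings and 0.3885 servings → $2.19.
Cheapest feasible corner: $2.19.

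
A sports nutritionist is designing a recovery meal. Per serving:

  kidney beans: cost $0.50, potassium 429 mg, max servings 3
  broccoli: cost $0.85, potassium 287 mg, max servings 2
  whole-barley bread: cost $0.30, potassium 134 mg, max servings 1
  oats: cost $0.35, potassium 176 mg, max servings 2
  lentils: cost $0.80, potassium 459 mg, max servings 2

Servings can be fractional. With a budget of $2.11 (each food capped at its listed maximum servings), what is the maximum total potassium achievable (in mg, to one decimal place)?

1637.0 mg

Potassium per dollar: kidney beans 858, lentils 573.8, oats 502.9, whole-barley bread 446.7, broccoli 337.6.
Take 3 servings of kidney beans: spends $1.50, +1287.0 mg potassium (running total 1287.0 mg).
Take 0.7625 servings of lentils: spends $0.61, +350.0 mg potassium (running total 1637.0 mg).
Greedy by best ratio exhausts the cost allowance optimally: 1637.0 mg.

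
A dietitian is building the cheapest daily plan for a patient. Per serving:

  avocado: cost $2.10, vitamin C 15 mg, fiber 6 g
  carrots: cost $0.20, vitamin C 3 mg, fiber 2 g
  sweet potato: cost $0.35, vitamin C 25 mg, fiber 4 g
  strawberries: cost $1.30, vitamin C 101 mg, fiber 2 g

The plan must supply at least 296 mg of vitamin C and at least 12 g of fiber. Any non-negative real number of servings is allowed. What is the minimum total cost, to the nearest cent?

$3.86

For a min-cost LP with two ≥-constraints, a basic feasible solution has at most two positive variables.
avocado only: max(296/15, 12/6) = 19.73 servings → $41.44.
carrots only: max(296/3, 12/2) = 98.67 servings → $19.73.
sweet potato only: max(296/25, 12/4) = 11.84 servings → $4.14.
strawberries only: max(296/101, 12/2) = 6 servings → $7.80.
avocado + carrots: the both-tight solution has a negative serving — not a feasible corner.
avocado + sweet potato with both targets exact would need a negative amount; discard.
avocado + strawberries with both tight: 1.076 servings and 2.771 servings → $5.86.
carrots + sweet potato: the both-tight solution has a negative serving — not a feasible corner.
carrots + strawberries with both tight: 3.163 servings and 2.837 servings → $4.32.
sweet potato + strawberries with both tight: 1.751 servings and 2.497 servings → $3.86.
So the least-cost plan costs $3.86.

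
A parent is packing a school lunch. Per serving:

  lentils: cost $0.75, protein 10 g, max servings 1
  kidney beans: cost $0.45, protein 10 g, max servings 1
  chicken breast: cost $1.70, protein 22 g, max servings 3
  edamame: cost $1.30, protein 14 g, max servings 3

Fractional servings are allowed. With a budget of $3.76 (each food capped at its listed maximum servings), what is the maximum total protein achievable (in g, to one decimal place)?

Protein per dollar: kidney beans 22.22, lentils 13.33, chicken breast 12.94, edamame 10.77.
Take 1 serving of kidney beans: spends $0.45, +10.0 g protein (running total 10.0 g).
Take 1 serving of lentils: spends $0.75, +10.0 g protein (running total 20.0 g).
Take 1.506 servings of chicken breast: spends $2.56, +33.1 g protein (running total 53.1 g).
Filling greedily by protein-per-dollar is optimal for one linear limit, giving 53.1 g.

53.1 g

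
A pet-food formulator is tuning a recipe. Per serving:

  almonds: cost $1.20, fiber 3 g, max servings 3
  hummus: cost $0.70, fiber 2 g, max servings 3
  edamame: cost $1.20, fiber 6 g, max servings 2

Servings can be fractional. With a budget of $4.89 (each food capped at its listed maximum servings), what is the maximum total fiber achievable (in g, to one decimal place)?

19.0 g

Fiber per dollar: edamame 5, hummus 2.857, almonds 2.5.
Take 2 servings of edamame: spends $2.40, +12.0 g fiber (running total 12.0 g).
Take 3 servings of hummus: spends $2.10, +6.0 g fiber (running total 18.0 g).
Take 0.325 servings of almonds: spends $0.39, +1.0 g fiber (running total 19.0 g).
Greedy by best ratio exhausts the cost allowance optimally: 19.0 g.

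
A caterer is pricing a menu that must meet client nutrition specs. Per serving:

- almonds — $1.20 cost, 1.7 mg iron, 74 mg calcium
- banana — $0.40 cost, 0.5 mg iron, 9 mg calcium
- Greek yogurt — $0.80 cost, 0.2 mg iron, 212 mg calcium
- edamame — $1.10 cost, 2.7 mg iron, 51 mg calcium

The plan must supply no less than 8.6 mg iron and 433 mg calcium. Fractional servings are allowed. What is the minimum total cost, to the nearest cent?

$4.44

For a min-cost LP with two ≥-constraints, a basic feasible solution has at most two positive variables.
almonds only: max(8.6/1.7, 433/74) = 5.851 servings → $7.02.
banana only: max(8.6/0.5, 433/9) = 48.11 servings → $19.24.
Greek yogurt only: max(8.6/0.2, 433/212) = 43 servings → $34.40.
edamame only: max(8.6/2.7, 433/51) = 8.49 servings → $9.34.
almonds + banana: the both-tight solution has a negative serving — not a feasible corner.
almonds + Greek yogurt with both tight: 5.025 servings and 0.2885 servings → $6.26.
almonds + edamame: the both-tight solution has a negative serving — not a feasible corner.
banana + Greek yogurt with both tight: 16.67 servings and 1.335 servings → $7.73.
banana + edamame with both targets exact would need a negative amount; discard.
Greek yogurt + edamame with both tight: 1.299 servings and 3.089 servings → $4.44.
The minimum over all feasible corners is $4.44.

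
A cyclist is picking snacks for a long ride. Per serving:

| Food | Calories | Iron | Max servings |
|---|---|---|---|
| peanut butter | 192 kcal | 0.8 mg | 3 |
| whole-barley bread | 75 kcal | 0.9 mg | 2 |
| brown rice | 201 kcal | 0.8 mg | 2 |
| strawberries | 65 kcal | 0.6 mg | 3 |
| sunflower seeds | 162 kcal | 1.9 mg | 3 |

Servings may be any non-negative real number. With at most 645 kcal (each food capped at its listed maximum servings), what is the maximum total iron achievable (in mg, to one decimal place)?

7.6 mg

Iron per kcal: whole-barley bread 0.012, sunflower seeds 0.01173, strawberries 0.009231, peanut butter 0.004167, brown rice 0.00398.
Take 2 servings of whole-barley bread: uses 150 kcal, +1.8 mg iron (running total 1.8 mg).
Take 3 servings of sunflower seeds: uses 486 kcal, +5.7 mg iron (running total 7.5 mg).
Take 0.1385 servings of strawberries: uses 9 kcal, +0.1 mg iron (running total 7.6 mg).
Greedy by best ratio exhausts the calories allowance optimally: 7.6 mg.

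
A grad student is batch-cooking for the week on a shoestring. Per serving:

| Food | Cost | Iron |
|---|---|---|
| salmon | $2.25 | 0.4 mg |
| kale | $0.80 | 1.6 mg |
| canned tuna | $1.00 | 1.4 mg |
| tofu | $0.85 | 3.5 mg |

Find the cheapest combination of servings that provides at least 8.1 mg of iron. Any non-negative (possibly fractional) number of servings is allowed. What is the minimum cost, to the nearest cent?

Cost per mg of iron: tofu $0.2429, kale $0.5000, canned tuna $0.7143, salmon $5.6250.
With no serving limits, use only tofu: 8.1 mg / 3.5 mg = 2.314 servings × $0.85 = $1.97.

$1.97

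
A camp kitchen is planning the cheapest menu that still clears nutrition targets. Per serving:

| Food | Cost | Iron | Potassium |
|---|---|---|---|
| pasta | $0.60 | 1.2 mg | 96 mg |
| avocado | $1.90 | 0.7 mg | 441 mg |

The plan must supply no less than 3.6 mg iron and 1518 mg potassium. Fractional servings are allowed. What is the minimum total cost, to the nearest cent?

$6.75

Check every corner: each single food scaled to meet both minima, and each pair solved so both constraints bind.
pasta only: max(3.6/1.2, 1518/96) = 15.81 servings → $9.49.
avocado only: max(3.6/0.7, 1518/441) = 5.143 servings → $9.77.
pasta + avocado with both tight: 1.136 servings and 3.195 servings → $6.75.
Cheapest feasible corner: $6.75.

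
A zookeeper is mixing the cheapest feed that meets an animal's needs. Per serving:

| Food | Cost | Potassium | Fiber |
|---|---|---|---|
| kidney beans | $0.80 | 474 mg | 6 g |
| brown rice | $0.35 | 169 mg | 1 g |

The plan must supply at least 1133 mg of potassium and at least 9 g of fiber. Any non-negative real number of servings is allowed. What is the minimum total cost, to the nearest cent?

$1.91

Compare the cost at each extreme point of the feasible region.
kidney beans only: max(1133/474, 9/6) = 2.39 servings → $1.91.
brown rice only: max(1133/169, 9/1) = 9 servings → $3.15.
kidney beans + brown rice with both tight: 0.7185 servings and 4.689 servings → $2.22.
Cheapest feasible corner: $1.91.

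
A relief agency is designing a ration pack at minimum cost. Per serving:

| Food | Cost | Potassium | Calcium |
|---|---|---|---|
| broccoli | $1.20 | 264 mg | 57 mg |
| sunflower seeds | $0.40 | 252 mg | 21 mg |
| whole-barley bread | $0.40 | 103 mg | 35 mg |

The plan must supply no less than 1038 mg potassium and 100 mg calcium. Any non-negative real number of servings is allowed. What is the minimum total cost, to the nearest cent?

$1.77

broccoli only: max(1038/264, 100/57) = 3.932 servings → $4.72.
sunflower seeds only: max(1038/252, 100/21) = 4.762 servings → $1.90.
whole-barley bread only: max(1038/103, 100/35) = 10.08 servings → $4.03.
broccoli + sunflower seeds with both tight: 0.3857 servings and 3.715 servings → $1.95.
broccoli + whole-barley bread: intersection lies outside the first quadrant.
sunflower seeds + whole-barley bread with both tight: 3.91 servings and 0.511 servings → $1.77.
The minimum over all feasible corners is $1.77.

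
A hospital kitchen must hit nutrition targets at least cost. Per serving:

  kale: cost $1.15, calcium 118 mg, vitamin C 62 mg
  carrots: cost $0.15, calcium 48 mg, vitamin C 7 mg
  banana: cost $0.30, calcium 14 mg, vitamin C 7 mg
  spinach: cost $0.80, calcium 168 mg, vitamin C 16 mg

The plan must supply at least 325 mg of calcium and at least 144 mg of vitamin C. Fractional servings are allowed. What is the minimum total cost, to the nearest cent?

Two binding constraints pin down two serving amounts, so the optimal mix uses at most two foods. The candidates are each food alone (scaled to the tighter of calcium/vitamin C) and each pair with both constraints tight.
kale only: max(325/118, 144/62) = 2.754 servings → $3.17.
carrots only: max(325/48, 144/7) = 20.57 servings → $3.09.
banana only: max(325/14, 144/7) = 23.21 servings → $6.96.
spinach only: max(325/168, 144/16) = 9 servings → $7.20.
kale + carrots with both tight: 2.157 servings and 1.469 servings → $2.70.
kale + banana: the both-tight solution has a negative serving — not a feasible corner.
kale + spinach with both tight: 2.227 servings and 0.3703 servings → $2.86.
carrots + banana with both tight: 1.088 servings and 19.48 servings → $6.01.
carrots + spinach: intersection lies outside the first quadrant.
banana + spinach with both tight: 19.95 servings and 0.2721 servings → $6.20.
Cheapest feasible corner: $2.70.

$2.70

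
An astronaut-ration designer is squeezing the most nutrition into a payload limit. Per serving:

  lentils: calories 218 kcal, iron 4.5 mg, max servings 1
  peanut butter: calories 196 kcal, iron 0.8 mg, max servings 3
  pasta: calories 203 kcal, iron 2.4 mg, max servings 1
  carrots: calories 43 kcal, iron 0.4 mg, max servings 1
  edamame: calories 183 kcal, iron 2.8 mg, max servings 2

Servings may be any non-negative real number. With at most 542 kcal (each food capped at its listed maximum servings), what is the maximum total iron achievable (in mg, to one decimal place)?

9.5 mg

Iron per kcal: lentils 0.02064, edamame 0.0153, pasta 0.01182, carrots 0.009302, peanut butter 0.004082.
Take 1 serving of lentils: uses 218 kcal, +4.5 mg iron (running total 4.5 mg).
Take 1.77 servings of edamame: uses 324 kcal, +5.0 mg iron (running total 9.5 mg).
Greedy by best ratio exhausts the calories allowance optimally: 9.5 mg.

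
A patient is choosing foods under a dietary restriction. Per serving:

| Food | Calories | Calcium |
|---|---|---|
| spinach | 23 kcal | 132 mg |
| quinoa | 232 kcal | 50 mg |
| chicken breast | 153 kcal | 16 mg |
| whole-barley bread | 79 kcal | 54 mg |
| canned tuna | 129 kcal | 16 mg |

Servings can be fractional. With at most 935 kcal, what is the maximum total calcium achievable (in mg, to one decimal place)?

5366.1 mg

Calcium per kcal: spinach 5.739, whole-barley bread 0.6835, quinoa 0.2155, canned tuna 0.124, chicken breast 0.1046.
With no serving limits, spend the whole calories allowance on spinach: 935 kcal / 23 kcal × 132 mg = 5366.1 mg.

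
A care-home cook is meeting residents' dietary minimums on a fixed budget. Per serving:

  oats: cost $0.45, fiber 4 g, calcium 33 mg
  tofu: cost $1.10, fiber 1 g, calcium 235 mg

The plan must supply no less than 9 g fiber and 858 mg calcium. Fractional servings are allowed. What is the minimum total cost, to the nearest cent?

$4.43

An LP optimum is at a vertex; with two nutrient constraints at most two foods are used. Check each candidate.
oats only: max(9/4, 858/33) = 26 servings → $11.70.
tofu only: max(9/1, 858/235) = 9 servings → $9.90.
oats + tofu with both tight: 1.386 servings and 3.456 servings → $4.43.
So the least-cost plan costs $4.43.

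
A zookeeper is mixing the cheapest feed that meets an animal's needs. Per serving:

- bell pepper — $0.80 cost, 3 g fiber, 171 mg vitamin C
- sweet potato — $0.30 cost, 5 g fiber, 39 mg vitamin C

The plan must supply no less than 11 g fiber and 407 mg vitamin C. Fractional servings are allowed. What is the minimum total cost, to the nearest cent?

bell pepper only: max(11/3, 407/171) = 3.667 servings → $2.93.
sweet potato only: max(11/5, 407/39) = 10.44 servings → $3.13.
bell pepper + sweet potato with both tight: 2.176 servings and 0.8943 servings → $2.01.
Cheapest feasible corner: $2.01.

$2.01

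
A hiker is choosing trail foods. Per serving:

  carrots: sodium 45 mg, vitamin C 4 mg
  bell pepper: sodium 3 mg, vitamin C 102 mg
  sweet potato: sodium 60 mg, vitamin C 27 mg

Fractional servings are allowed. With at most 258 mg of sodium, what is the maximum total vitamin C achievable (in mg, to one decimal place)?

Vitamin C per mg sodium: bell pepper 34, sweet potato 0.45, carrots 0.08889.
With no serving limits, spend the whole sodium allowance on bell pepper: 258 mg / 3 mg × 102 mg = 8772.0 mg.

8772.0 mg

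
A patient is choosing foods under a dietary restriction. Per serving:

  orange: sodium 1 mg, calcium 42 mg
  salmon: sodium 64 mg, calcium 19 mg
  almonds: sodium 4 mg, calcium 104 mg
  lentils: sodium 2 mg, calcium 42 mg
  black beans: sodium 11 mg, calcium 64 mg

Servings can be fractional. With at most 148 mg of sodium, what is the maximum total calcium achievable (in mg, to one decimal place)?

Calcium per mg sodium: orange 42, almonds 26, lentils 21, black beans 5.818, salmon 0.2969.
With no serving limits, spend the whole sodium allowance on orange: 148 mg / 1 mg × 42 mg = 6216.0 mg.

6216.0 mg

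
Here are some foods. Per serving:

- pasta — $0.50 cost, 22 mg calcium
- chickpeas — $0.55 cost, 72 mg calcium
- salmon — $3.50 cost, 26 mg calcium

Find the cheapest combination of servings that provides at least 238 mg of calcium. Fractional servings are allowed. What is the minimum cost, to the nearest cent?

$1.82

Cost per mg of calcium: chickpeas $0.0076, pasta $0.0227, salmon $0.1346.
With no serving limits, use only chickpeas: 238 mg / 72 mg = 3.306 servings × $0.55 = $1.82.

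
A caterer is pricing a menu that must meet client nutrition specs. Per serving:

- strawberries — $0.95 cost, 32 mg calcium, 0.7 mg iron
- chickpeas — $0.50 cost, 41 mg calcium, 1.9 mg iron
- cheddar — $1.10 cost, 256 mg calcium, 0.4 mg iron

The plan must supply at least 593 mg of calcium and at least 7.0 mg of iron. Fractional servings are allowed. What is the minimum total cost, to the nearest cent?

$3.62

With two linear requirements the optimum uses one or two foods; enumerate the corners.
strawberries only: max(593/32, 7.0/0.7) = 18.53 servings → $17.60.
chickpeas only: max(593/41, 7.0/1.9) = 14.46 servings → $7.23.
cheddar only: max(593/256, 7.0/0.4) = 17.5 servings → $19.25.
strawberries + chickpeas with both targets exact would need a negative amount; discard.
strawberries + cheddar with both tight: 9.344 servings and 1.148 servings → $10.14.
chickpeas + cheddar with both tight: 3.308 servings and 1.787 servings → $3.62.
The minimum over all feasible corners is $3.62.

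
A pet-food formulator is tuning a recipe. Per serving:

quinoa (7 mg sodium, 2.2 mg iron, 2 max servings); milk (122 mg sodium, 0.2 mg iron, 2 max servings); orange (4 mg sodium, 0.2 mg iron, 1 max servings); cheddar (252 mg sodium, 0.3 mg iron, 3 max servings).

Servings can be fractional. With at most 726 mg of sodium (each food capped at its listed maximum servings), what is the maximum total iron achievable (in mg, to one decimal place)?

5.6 mg

Iron per mg sodium: quinoa 0.3143, orange 0.05, milk 0.001639, cheddar 0.00119.
Take 2 servings of quinoa: uses 14 mg sodium, +4.4 mg iron (running total 4.4 mg).
Take 1 serving of orange: uses 4 mg sodium, +0.2 mg iron (running total 4.6 mg).
Take 2 servings of milk: uses 244 mg sodium, +0.4 mg iron (running total 5.0 mg).
Take 1.841 servings of cheddar: uses 464 mg sodium, +0.6 mg iron (running total 5.6 mg).
Filling greedily by iron-per-mg sodium is optimal for one linear limit, giving 5.6 mg.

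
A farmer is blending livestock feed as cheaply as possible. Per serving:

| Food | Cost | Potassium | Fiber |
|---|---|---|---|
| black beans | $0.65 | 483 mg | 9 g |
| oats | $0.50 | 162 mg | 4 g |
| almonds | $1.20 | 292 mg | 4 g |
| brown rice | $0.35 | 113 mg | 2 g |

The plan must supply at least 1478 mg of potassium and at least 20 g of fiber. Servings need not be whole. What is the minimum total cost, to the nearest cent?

Two binding constraints pin down two serving amounts, so the optimal mix uses at most two foods. The candidates are each food alone (scaled to the tighter of potassium/fiber) and each pair with both constraints tight.
black beans only: max(1478/483, 20/9) = 3.06 servings → $1.99.
oats only: max(1478/162, 20/4) = 9.123 servings → $4.56.
almonds only: max(1478/292, 20/4) = 5.062 servings → $6.07.
brown rice only: max(1478/113, 20/2) = 13.08 servings → $4.58.
black beans + oats with both targets exact would need a negative amount; discard.
black beans + almonds: the both-tight solution has a negative serving — not a feasible corner.
black beans + brown rice: intersection lies outside the first quadrant.
oats + almonds: intersection lies outside the first quadrant.
oats + brown rice: the both-tight solution has a negative serving — not a feasible corner.
almonds + brown rice with both targets exact would need a negative amount; discard.
So the least-cost plan costs $1.99.

$1.99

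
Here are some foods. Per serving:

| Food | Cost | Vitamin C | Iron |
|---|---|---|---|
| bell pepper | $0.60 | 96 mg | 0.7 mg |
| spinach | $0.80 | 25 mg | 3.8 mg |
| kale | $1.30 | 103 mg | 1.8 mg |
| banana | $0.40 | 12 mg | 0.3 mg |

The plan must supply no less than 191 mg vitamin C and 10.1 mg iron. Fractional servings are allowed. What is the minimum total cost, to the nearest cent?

$2.74

For a min-cost LP with two ≥-constraints, a basic feasible solution has at most two positive variables.
bell pepper only: max(191/96, 10.1/0.7) = 14.43 servings → $8.66.
spinach only: max(191/25, 10.1/3.8) = 7.64 servings → $6.11.
kale only: max(191/103, 10.1/1.8) = 5.611 servings → $7.29.
banana only: max(191/12, 10.1/0.3) = 33.67 servings → $13.47.
bell pepper + spinach with both tight: 1.363 servings and 2.407 servings → $2.74.
bell pepper + kale with both targets exact would need a negative amount; discard.
bell pepper + banana: the both-tight solution has a negative serving — not a feasible corner.
spinach + kale with both tight: 2.011 servings and 1.366 servings → $3.38.
spinach + banana with both tight: 1.677 servings and 12.42 servings → $6.31.
kale + banana: the both-tight solution has a negative serving — not a feasible corner.
Cheapest feasible corner: $2.74.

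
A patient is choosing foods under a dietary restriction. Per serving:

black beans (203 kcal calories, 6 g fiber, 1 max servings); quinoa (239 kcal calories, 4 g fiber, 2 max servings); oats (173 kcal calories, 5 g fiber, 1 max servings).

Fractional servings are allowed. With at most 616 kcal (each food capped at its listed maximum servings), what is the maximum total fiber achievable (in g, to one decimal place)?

Fiber per kcal: black beans 0.02956, oats 0.0289, quinoa 0.01674.
Take 1 serving of black beans: uses 203 kcal, +6.0 g fiber (running total 6.0 g).
Take 1 serving of oats: uses 173 kcal, +5.0 g fiber (running total 11.0 g).
Take 1.004 servings of quinoa: uses 240 kcal, +4.0 g fiber (running total 15.0 g).
Greedy by best ratio exhausts the calories allowance optimally: 15.0 g.

15.0 g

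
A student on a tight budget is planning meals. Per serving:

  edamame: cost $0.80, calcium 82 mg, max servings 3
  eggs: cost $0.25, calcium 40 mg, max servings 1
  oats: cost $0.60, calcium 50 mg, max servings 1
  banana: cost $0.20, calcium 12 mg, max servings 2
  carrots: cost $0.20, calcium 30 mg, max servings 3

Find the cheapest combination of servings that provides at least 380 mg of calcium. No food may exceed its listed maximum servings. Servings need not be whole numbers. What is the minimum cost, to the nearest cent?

Cost per mg of calcium: eggs $0.0063, carrots $0.0067, edamame $0.0098, oats $0.0120, banana $0.0167.
Take 1 serving of eggs: +40.0 mg calcium for $0.25 (total $0.25, still need 340.0 mg).
Take 3 servings of carrots: +90.0 mg calcium for $0.60 (total $0.85, still need 250.0 mg).
Take 3 servings of edamame: +246.0 mg calcium for $2.40 (total $3.25, still need 4.0 mg).
Take 0.08 servings of oats: +4.0 mg calcium for $0.05 (total $3.30, still need 0.0 mg).
Filling from the cheapest source first is optimal under one linear minimum: $3.30.

$3.30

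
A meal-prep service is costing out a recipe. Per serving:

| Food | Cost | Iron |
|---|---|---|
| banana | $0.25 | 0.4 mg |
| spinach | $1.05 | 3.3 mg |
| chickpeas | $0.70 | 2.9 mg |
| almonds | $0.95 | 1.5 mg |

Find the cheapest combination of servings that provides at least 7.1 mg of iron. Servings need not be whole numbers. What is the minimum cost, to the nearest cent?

$1.71

Cost per mg of iron: chickpeas $0.2414, spinach $0.3182, banana $0.6250, almonds $0.6333.
With no serving limits, use only chickpeas: 7.1 mg / 2.9 mg = 2.448 servings × $0.70 = $1.71.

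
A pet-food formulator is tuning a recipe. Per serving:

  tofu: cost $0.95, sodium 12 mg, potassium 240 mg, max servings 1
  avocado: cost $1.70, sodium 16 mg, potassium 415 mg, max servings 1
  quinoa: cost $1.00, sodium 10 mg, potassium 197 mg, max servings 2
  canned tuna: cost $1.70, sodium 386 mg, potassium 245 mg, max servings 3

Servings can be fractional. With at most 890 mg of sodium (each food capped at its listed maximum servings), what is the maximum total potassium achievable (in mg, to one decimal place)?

Potassium per mg sodium: avocado 25.94, tofu 20, quinoa 19.7, canned tuna 0.6347.
Take 1 serving of avocado: uses 16 mg sodium, +415.0 mg potassium (running total 415.0 mg).
Take 1 serving of tofu: uses 12 mg sodium, +240.0 mg potassium (running total 655.0 mg).
Take 2 servings of quinoa: uses 20 mg sodium, +394.0 mg potassium (running total 1049.0 mg).
Take 2.181 servings of canned tuna: uses 842 mg sodium, +534.4 mg potassium (running total 1583.4 mg).
Greedy by best ratio exhausts the sodium allowance optimally: 1583.4 mg.

1583.4 mg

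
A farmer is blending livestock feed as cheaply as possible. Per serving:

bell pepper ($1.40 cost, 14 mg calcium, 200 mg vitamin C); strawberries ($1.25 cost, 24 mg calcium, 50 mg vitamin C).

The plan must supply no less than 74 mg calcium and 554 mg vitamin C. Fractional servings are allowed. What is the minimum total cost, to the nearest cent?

For a min-cost LP with two ≥-constraints, a basic feasible solution has at most two positive variables.
bell pepper only: max(74/14, 554/200) = 5.286 servings → $7.40.
strawberries only: max(74/24, 554/50) = 11.08 servings → $13.85.
bell pepper + strawberries with both tight: 2.34 servings and 1.718 servings → $5.42.
Cheapest feasible corner: $5.42.

$5.42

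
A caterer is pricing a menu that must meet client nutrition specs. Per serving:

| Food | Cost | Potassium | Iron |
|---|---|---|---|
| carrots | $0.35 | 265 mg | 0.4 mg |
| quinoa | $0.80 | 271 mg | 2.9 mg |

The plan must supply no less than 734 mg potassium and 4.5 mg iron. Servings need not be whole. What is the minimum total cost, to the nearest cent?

$1.57

A basic optimal solution has at most two foods positive. Try each food alone and each pair with both targets met exactly.
carrots only: max(734/265, 4.5/0.4) = 11.25 servings → $3.94.
quinoa only: max(734/271, 4.5/2.9) = 2.708 servings → $2.17.
carrots + quinoa with both tight: 1.377 servings and 1.362 servings → $1.57.
So the least-cost plan costs $1.57.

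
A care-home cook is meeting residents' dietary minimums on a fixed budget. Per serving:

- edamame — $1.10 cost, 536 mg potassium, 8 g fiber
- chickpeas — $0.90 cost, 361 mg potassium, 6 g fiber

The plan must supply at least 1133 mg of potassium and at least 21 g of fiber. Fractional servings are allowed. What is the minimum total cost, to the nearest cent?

$2.89

edamame only: max(1133/536, 21/8) = 2.625 servings → $2.89.
chickpeas only: max(1133/361, 21/6) = 3.5 servings → $3.15.
edamame + chickpeas: the both-tight solution has a negative serving — not a feasible corner.
Cheapest feasible corner: $2.89.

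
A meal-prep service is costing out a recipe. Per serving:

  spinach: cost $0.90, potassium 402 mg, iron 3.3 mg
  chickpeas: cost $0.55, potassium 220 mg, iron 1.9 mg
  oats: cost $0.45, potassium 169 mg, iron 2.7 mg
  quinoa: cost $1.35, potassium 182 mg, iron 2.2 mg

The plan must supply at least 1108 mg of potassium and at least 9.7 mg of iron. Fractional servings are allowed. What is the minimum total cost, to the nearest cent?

With two linear requirements the optimum uses one or two foods; enumerate the corners.
spinach only: max(1108/402, 9.7/3.3) = 2.939 servings → $2.65.
chickpeas only: max(1108/220, 9.7/1.9) = 5.105 servings → $2.81.
oats only: max(1108/169, 9.7/2.7) = 6.556 servings → $2.95.
quinoa only: max(1108/182, 9.7/2.2) = 6.088 servings → $8.22.
spinach + chickpeas with both targets exact would need a negative amount; discard.
spinach + oats with both tight: 2.563 servings and 0.4605 servings → $2.51.
spinach + quinoa with both tight: 2.369 servings and 0.8562 servings → $3.29.
chickpeas + oats with both tight: 4.955 servings and 0.1055 servings → $2.77.
chickpeas + quinoa with both tight: 4.864 servings and 0.2084 servings → $2.96.
oats + quinoa: intersection lies outside the first quadrant.
The minimum over all feasible corners is $2.51.

$2.51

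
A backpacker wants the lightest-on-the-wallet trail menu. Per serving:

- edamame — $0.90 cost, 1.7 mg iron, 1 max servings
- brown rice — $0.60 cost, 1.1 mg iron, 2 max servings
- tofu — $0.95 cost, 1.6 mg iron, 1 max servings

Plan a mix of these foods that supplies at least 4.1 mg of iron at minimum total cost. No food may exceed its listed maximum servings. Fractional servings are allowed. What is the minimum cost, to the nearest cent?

$2.22

Cost per mg of iron: edamame $0.5294, brown rice $0.5455, tofu $0.5938.
Take 1 serving of edamame: +1.7 mg iron for $0.90 (total $0.90, still need 2.4 mg).
Take 2 servings of brown rice: +2.2 mg iron for $1.20 (total $2.10, still need 0.2 mg).
Take 0.125 servings of tofu: +0.2 mg iron for $0.12 (total $2.22, still need 0.0 mg).
Greedy by cheapest-per-mg is optimal for a single linear constraint, so the minimum cost is $2.22.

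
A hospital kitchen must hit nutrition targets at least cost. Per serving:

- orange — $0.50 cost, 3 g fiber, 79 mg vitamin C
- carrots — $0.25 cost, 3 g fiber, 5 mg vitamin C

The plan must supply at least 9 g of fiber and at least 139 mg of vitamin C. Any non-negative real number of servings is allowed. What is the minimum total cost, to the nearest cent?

Two binding constraints pin down two serving amounts, so the optimal mix uses at most two foods. The candidates are each food alone (scaled to the tighter of fiber/vitamin C) and each pair with both constraints tight.
orange only: max(9/3, 139/79) = 3 servings → $1.50.
carrots only: max(9/3, 139/5) = 27.8 servings → $6.95.
orange + carrots with both tight: 1.676 servings and 1.324 servings → $1.17.
Cheapest feasible corner: $1.17.

$1.17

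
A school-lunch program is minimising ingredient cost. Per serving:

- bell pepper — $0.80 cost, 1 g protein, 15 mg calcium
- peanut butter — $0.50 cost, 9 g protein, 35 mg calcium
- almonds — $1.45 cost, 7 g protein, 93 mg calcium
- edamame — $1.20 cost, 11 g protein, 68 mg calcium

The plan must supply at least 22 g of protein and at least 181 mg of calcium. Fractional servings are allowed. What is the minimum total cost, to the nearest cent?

Minimising a linear cost over {protein ≥ 22, calcium ≥ 181, servings ≥ 0} — the optimum is at a vertex, using one or two foods.
bell pepper only: max(22/1, 181/15) = 22 servings → $17.60.
peanut butter only: max(22/9, 181/35) = 5.171 servings → $2.59.
almonds only: max(22/7, 181/93) = 3.143 servings → $4.56.
edamame only: max(22/11, 181/68) = 2.662 servings → $3.19.
bell pepper + peanut butter with both tight: 8.59 servings and 1.49 servings → $7.62.
bell pepper + almonds with both targets exact would need a negative amount; discard.
bell pepper + edamame with both tight: 5.103 servings and 1.536 servings → $5.93.
peanut butter + almonds with both tight: 1.316 servings and 1.451 servings → $2.76.
peanut butter + edamame: the both-tight solution has a negative serving — not a feasible corner.
almonds + edamame with both tight: 0.9049 servings and 1.424 servings → $3.02.
So the least-cost plan costs $2.59.

$2.59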